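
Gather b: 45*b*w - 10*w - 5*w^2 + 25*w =45*b*w - 5*w^2 + 15*w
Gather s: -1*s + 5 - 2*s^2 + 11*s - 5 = -2*s^2 + 10*s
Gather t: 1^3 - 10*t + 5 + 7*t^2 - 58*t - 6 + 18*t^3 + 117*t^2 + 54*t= 18*t^3 + 124*t^2 - 14*t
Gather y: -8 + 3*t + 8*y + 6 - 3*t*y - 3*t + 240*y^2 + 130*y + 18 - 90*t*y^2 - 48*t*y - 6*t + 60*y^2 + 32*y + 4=-6*t + y^2*(300 - 90*t) + y*(170 - 51*t) + 20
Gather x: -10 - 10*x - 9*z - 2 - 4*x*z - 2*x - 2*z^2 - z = x*(-4*z - 12) - 2*z^2 - 10*z - 12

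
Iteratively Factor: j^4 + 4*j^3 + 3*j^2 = (j)*(j^3 + 4*j^2 + 3*j) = j^2*(j^2 + 4*j + 3) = j^2*(j + 1)*(j + 3)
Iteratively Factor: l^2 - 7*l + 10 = (l - 2)*(l - 5)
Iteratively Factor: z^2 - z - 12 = (z - 4)*(z + 3)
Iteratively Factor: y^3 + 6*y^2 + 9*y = (y + 3)*(y^2 + 3*y) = (y + 3)^2*(y)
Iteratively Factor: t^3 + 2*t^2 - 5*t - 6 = (t + 1)*(t^2 + t - 6) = (t + 1)*(t + 3)*(t - 2)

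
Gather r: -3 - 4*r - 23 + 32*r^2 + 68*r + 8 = 32*r^2 + 64*r - 18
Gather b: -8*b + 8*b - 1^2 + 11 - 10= 0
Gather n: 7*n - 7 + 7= 7*n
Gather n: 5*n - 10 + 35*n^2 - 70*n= 35*n^2 - 65*n - 10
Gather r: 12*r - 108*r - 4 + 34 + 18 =48 - 96*r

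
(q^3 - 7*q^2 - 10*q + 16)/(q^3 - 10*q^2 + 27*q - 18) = (q^2 - 6*q - 16)/(q^2 - 9*q + 18)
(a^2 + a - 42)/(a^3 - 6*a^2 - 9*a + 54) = (a + 7)/(a^2 - 9)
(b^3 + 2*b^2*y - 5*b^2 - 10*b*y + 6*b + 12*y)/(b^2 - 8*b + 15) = (b^2 + 2*b*y - 2*b - 4*y)/(b - 5)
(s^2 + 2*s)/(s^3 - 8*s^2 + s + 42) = s/(s^2 - 10*s + 21)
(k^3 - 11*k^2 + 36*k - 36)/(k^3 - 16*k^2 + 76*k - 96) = (k - 3)/(k - 8)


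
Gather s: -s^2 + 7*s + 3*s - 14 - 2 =-s^2 + 10*s - 16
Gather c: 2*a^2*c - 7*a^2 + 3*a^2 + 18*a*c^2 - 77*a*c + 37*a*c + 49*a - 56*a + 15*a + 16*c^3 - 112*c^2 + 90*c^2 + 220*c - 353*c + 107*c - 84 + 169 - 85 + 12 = -4*a^2 + 8*a + 16*c^3 + c^2*(18*a - 22) + c*(2*a^2 - 40*a - 26) + 12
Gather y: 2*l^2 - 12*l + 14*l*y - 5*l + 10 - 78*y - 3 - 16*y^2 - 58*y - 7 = 2*l^2 - 17*l - 16*y^2 + y*(14*l - 136)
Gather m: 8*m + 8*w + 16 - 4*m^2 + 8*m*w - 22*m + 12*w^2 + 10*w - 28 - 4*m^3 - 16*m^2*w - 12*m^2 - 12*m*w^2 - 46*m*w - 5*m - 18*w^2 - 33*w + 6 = -4*m^3 + m^2*(-16*w - 16) + m*(-12*w^2 - 38*w - 19) - 6*w^2 - 15*w - 6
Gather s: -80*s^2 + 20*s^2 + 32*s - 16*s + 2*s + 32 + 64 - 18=-60*s^2 + 18*s + 78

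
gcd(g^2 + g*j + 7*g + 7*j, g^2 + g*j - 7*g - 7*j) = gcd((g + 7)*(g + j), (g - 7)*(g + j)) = g + j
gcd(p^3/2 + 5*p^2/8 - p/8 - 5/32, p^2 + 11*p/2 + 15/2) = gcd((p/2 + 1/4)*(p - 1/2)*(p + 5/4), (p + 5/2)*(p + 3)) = 1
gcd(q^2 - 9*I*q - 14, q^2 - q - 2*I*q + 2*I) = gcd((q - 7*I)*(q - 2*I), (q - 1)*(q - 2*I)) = q - 2*I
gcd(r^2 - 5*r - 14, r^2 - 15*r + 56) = r - 7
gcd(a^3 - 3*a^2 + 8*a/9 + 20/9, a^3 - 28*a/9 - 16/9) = a^2 - 4*a/3 - 4/3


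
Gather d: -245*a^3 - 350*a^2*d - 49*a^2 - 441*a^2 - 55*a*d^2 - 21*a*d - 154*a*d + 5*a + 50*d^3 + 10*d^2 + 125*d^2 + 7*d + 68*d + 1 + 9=-245*a^3 - 490*a^2 + 5*a + 50*d^3 + d^2*(135 - 55*a) + d*(-350*a^2 - 175*a + 75) + 10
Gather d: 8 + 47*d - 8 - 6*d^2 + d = -6*d^2 + 48*d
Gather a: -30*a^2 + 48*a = -30*a^2 + 48*a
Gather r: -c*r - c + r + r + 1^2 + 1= -c + r*(2 - c) + 2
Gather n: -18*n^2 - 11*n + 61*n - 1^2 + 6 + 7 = -18*n^2 + 50*n + 12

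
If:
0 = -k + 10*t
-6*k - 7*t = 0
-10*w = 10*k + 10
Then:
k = 0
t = 0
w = -1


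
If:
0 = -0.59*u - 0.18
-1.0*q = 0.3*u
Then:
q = 0.09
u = -0.31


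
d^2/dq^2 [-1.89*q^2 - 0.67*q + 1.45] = -3.78000000000000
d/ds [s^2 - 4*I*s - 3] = 2*s - 4*I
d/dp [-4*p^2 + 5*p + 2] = 5 - 8*p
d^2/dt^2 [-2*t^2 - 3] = -4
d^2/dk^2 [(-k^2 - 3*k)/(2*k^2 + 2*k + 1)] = 2*(-8*k^3 + 6*k^2 + 18*k + 5)/(8*k^6 + 24*k^5 + 36*k^4 + 32*k^3 + 18*k^2 + 6*k + 1)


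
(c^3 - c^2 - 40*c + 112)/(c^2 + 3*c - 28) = c - 4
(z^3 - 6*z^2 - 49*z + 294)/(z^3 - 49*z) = (z - 6)/z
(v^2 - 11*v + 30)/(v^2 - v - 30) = (v - 5)/(v + 5)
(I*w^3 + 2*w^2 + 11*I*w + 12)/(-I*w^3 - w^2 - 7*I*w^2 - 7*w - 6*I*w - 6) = (-w^2 + I*w - 12)/(w^2 + 7*w + 6)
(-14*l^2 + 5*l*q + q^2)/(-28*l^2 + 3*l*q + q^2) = (-2*l + q)/(-4*l + q)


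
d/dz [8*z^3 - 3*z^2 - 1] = 6*z*(4*z - 1)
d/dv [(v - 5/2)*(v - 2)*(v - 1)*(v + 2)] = 4*v^3 - 21*v^2/2 - 3*v + 14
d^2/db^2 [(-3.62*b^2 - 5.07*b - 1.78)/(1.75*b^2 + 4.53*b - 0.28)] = (26.3413499999999*b^3 - 43.3502999999999*b^2 - 99.5715*b - 88.227996)/(5.359375*b^6 + 41.619375*b^5 + 105.162225*b^4 + 79.641477*b^3 - 16.825956*b^2 + 1.065456*b - 0.021952)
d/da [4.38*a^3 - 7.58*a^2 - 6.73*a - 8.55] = 13.14*a^2 - 15.16*a - 6.73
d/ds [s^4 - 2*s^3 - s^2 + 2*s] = 4*s^3 - 6*s^2 - 2*s + 2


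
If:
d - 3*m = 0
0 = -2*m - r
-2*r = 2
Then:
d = 3/2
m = 1/2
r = -1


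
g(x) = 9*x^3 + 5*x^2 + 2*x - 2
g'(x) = 27*x^2 + 10*x + 2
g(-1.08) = -9.67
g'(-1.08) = 22.69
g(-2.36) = -97.17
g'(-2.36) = 128.78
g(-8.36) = -4927.77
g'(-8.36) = 1805.42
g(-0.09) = -2.15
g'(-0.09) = 1.32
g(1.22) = 24.22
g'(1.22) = 54.39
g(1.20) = 23.15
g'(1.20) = 52.88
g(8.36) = 5622.66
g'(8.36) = 1972.62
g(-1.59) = -28.72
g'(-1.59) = 54.36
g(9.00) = 6982.00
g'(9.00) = 2279.00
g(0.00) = -2.00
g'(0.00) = 2.00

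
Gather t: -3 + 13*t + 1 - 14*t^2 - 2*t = -14*t^2 + 11*t - 2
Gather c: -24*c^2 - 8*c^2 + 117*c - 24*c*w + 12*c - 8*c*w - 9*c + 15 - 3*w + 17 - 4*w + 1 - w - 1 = -32*c^2 + c*(120 - 32*w) - 8*w + 32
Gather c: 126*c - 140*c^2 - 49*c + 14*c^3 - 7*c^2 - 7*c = 14*c^3 - 147*c^2 + 70*c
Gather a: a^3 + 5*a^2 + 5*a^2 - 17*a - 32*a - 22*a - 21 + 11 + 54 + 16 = a^3 + 10*a^2 - 71*a + 60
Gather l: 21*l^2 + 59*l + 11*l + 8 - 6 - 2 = 21*l^2 + 70*l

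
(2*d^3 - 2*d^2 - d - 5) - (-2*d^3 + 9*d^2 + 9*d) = 4*d^3 - 11*d^2 - 10*d - 5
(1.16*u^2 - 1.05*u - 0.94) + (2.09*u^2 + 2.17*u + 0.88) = 3.25*u^2 + 1.12*u - 0.0599999999999999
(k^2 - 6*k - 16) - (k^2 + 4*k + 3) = -10*k - 19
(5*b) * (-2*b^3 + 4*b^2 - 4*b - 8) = -10*b^4 + 20*b^3 - 20*b^2 - 40*b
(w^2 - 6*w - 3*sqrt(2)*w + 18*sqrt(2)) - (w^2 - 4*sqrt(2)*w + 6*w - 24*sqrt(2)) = -12*w + sqrt(2)*w + 42*sqrt(2)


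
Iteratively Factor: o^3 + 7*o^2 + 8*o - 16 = (o + 4)*(o^2 + 3*o - 4) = (o + 4)^2*(o - 1)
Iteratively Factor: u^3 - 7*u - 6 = (u + 2)*(u^2 - 2*u - 3) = (u + 1)*(u + 2)*(u - 3)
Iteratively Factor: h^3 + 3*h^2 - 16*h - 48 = (h - 4)*(h^2 + 7*h + 12) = (h - 4)*(h + 4)*(h + 3)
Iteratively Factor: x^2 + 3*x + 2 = (x + 2)*(x + 1)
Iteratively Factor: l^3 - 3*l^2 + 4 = (l + 1)*(l^2 - 4*l + 4) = (l - 2)*(l + 1)*(l - 2)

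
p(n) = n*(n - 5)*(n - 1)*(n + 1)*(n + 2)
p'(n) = n*(n - 5)*(n - 1)*(n + 1) + n*(n - 5)*(n - 1)*(n + 2) + n*(n - 5)*(n + 1)*(n + 2) + n*(n - 1)*(n + 1)*(n + 2) + (n - 5)*(n - 1)*(n + 1)*(n + 2)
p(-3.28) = -339.23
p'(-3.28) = 637.46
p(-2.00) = 0.00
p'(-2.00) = 42.00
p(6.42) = 3087.01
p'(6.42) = 4007.03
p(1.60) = -30.55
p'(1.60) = -81.26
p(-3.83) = -845.95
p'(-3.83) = 1253.01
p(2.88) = -217.34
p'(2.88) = -189.10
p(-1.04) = 0.49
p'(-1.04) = -12.59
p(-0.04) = -0.39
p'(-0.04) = 9.71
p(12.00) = 168168.00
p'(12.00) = 78274.00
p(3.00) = -240.00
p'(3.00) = -188.00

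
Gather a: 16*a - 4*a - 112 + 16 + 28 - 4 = 12*a - 72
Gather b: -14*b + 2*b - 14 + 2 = -12*b - 12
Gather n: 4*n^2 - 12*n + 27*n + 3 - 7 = 4*n^2 + 15*n - 4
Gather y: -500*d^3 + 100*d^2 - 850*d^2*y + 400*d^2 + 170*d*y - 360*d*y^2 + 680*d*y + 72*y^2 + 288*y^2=-500*d^3 + 500*d^2 + y^2*(360 - 360*d) + y*(-850*d^2 + 850*d)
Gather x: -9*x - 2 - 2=-9*x - 4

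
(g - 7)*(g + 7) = g^2 - 49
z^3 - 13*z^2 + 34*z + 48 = (z - 8)*(z - 6)*(z + 1)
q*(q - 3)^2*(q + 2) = q^4 - 4*q^3 - 3*q^2 + 18*q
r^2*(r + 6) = r^3 + 6*r^2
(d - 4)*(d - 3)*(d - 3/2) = d^3 - 17*d^2/2 + 45*d/2 - 18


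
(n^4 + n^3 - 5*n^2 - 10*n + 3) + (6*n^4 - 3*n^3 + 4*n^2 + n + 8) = 7*n^4 - 2*n^3 - n^2 - 9*n + 11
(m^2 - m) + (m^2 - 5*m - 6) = 2*m^2 - 6*m - 6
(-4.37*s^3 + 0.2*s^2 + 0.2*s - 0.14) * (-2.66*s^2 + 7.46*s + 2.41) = 11.6242*s^5 - 33.1322*s^4 - 9.5717*s^3 + 2.3464*s^2 - 0.5624*s - 0.3374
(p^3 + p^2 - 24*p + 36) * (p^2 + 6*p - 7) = p^5 + 7*p^4 - 25*p^3 - 115*p^2 + 384*p - 252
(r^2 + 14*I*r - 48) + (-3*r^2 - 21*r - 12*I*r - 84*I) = -2*r^2 - 21*r + 2*I*r - 48 - 84*I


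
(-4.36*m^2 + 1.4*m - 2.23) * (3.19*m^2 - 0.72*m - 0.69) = -13.9084*m^4 + 7.6052*m^3 - 5.1133*m^2 + 0.6396*m + 1.5387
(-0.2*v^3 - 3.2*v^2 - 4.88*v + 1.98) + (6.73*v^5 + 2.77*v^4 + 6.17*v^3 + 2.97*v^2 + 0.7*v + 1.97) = 6.73*v^5 + 2.77*v^4 + 5.97*v^3 - 0.23*v^2 - 4.18*v + 3.95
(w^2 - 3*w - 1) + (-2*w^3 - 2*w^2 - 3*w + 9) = -2*w^3 - w^2 - 6*w + 8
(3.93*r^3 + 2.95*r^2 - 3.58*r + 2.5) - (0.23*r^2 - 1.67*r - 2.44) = 3.93*r^3 + 2.72*r^2 - 1.91*r + 4.94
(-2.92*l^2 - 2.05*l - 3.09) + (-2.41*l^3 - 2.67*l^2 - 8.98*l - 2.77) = -2.41*l^3 - 5.59*l^2 - 11.03*l - 5.86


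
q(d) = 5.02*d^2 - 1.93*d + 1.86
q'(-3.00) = -32.05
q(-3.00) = 52.83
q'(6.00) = 58.31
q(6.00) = 171.00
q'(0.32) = 1.28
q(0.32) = 1.76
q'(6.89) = 67.25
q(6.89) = 226.87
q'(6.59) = 64.23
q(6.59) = 207.15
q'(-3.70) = -39.08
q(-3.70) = 77.72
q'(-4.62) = -48.31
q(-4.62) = 117.93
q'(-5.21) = -54.24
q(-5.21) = 148.18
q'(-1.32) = -15.18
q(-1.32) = 13.15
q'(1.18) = 9.92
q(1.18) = 6.57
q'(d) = 10.04*d - 1.93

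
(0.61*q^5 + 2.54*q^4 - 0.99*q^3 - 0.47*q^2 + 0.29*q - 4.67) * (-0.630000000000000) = -0.3843*q^5 - 1.6002*q^4 + 0.6237*q^3 + 0.2961*q^2 - 0.1827*q + 2.9421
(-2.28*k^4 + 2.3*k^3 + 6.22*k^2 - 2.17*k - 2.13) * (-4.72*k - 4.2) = 10.7616*k^5 - 1.28*k^4 - 39.0184*k^3 - 15.8816*k^2 + 19.1676*k + 8.946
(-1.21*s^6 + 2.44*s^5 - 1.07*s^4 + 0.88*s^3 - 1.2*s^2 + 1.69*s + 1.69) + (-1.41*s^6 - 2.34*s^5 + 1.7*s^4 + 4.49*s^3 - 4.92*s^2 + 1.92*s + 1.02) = -2.62*s^6 + 0.1*s^5 + 0.63*s^4 + 5.37*s^3 - 6.12*s^2 + 3.61*s + 2.71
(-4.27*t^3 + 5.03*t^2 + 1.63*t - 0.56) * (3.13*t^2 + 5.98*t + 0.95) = -13.3651*t^5 - 9.7907*t^4 + 31.1248*t^3 + 12.7731*t^2 - 1.8003*t - 0.532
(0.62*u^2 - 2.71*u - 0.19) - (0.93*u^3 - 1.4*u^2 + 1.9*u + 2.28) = -0.93*u^3 + 2.02*u^2 - 4.61*u - 2.47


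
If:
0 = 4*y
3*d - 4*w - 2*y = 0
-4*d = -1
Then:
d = 1/4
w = 3/16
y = 0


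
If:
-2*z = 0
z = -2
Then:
No Solution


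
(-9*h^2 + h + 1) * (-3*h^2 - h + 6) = 27*h^4 + 6*h^3 - 58*h^2 + 5*h + 6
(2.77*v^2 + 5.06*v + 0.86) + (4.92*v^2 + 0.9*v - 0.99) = 7.69*v^2 + 5.96*v - 0.13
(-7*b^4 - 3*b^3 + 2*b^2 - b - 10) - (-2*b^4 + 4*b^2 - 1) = -5*b^4 - 3*b^3 - 2*b^2 - b - 9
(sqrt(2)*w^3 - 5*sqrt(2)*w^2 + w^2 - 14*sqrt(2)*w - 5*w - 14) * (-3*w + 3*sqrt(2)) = -3*sqrt(2)*w^4 + 3*w^3 + 15*sqrt(2)*w^3 - 15*w^2 + 45*sqrt(2)*w^2 - 42*w - 15*sqrt(2)*w - 42*sqrt(2)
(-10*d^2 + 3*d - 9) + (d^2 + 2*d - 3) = -9*d^2 + 5*d - 12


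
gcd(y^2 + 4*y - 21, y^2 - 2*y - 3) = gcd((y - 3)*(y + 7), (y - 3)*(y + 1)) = y - 3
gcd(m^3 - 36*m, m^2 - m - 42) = m + 6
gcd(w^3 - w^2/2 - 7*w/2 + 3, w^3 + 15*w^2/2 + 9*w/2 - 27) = w - 3/2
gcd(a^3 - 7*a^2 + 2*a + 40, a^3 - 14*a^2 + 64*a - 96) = a - 4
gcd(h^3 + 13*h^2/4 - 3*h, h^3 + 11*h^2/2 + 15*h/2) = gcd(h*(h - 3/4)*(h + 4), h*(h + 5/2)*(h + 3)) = h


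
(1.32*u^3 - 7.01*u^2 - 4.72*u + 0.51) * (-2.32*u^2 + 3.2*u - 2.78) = -3.0624*u^5 + 20.4872*u^4 - 15.1512*u^3 + 3.2006*u^2 + 14.7536*u - 1.4178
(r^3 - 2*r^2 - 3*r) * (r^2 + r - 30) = r^5 - r^4 - 35*r^3 + 57*r^2 + 90*r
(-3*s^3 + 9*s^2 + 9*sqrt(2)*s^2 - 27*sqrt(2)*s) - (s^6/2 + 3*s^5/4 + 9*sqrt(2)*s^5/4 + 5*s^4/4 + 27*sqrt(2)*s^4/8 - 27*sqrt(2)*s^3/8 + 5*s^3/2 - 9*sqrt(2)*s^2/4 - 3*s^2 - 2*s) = -s^6/2 - 9*sqrt(2)*s^5/4 - 3*s^5/4 - 27*sqrt(2)*s^4/8 - 5*s^4/4 - 11*s^3/2 + 27*sqrt(2)*s^3/8 + 12*s^2 + 45*sqrt(2)*s^2/4 - 27*sqrt(2)*s + 2*s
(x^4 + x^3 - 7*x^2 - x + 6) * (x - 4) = x^5 - 3*x^4 - 11*x^3 + 27*x^2 + 10*x - 24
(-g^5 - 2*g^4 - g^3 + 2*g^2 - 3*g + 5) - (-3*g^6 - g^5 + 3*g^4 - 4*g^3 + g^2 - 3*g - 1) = 3*g^6 - 5*g^4 + 3*g^3 + g^2 + 6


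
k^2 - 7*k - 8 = (k - 8)*(k + 1)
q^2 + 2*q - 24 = (q - 4)*(q + 6)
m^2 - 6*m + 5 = (m - 5)*(m - 1)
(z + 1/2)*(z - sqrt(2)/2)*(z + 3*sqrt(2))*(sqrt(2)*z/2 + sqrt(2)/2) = sqrt(2)*z^4/2 + 3*sqrt(2)*z^3/4 + 5*z^3/2 - 5*sqrt(2)*z^2/4 + 15*z^2/4 - 9*sqrt(2)*z/4 + 5*z/4 - 3*sqrt(2)/4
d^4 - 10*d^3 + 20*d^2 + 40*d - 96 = (d - 6)*(d - 4)*(d - 2)*(d + 2)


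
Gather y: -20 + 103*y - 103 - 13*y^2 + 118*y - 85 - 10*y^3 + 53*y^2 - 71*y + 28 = -10*y^3 + 40*y^2 + 150*y - 180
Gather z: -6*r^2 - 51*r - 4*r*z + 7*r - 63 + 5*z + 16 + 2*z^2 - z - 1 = -6*r^2 - 44*r + 2*z^2 + z*(4 - 4*r) - 48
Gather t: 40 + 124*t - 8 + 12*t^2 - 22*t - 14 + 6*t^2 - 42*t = 18*t^2 + 60*t + 18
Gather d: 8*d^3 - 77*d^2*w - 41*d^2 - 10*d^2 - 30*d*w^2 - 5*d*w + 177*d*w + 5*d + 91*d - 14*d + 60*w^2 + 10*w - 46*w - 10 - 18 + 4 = 8*d^3 + d^2*(-77*w - 51) + d*(-30*w^2 + 172*w + 82) + 60*w^2 - 36*w - 24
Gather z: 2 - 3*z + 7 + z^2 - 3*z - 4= z^2 - 6*z + 5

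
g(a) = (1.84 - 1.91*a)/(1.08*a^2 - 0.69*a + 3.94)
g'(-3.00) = 0.10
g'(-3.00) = 0.10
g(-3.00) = 0.48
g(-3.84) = 0.41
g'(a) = (0.69 - 2.16*a)*(1.84 - 1.91*a)/(1.08*a^2 - 0.69*a + 3.94)^2 - 1.91/(1.08*a^2 - 0.69*a + 3.94) = (2.0628*a^2 - 3.9744*a - 6.2558)/(1.1664*a^4 - 1.4904*a^3 + 8.9865*a^2 - 5.4372*a + 15.5236)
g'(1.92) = -0.14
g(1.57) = -0.21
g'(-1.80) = 0.10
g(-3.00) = 0.48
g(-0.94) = 0.66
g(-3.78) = 0.41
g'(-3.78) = 0.08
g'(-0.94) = -0.02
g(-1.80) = 0.61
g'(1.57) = -0.24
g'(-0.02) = -0.39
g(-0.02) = 0.47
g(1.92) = -0.28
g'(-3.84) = 0.08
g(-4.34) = 0.37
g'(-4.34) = 0.07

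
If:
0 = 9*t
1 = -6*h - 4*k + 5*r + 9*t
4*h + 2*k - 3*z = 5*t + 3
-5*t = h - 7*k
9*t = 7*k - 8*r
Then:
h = -56/333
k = -8/333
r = -7/333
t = 0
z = -413/333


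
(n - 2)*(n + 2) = n^2 - 4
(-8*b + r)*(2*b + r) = -16*b^2 - 6*b*r + r^2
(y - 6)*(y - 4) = y^2 - 10*y + 24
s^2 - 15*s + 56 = (s - 8)*(s - 7)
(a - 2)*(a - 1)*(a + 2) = a^3 - a^2 - 4*a + 4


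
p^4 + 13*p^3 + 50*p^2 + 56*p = p*(p + 2)*(p + 4)*(p + 7)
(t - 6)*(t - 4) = t^2 - 10*t + 24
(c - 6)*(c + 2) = c^2 - 4*c - 12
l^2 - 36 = (l - 6)*(l + 6)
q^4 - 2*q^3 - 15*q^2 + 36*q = q*(q - 3)^2*(q + 4)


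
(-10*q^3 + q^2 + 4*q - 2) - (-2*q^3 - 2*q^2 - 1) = -8*q^3 + 3*q^2 + 4*q - 1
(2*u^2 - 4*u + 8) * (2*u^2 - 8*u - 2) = 4*u^4 - 24*u^3 + 44*u^2 - 56*u - 16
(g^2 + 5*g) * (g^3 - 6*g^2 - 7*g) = g^5 - g^4 - 37*g^3 - 35*g^2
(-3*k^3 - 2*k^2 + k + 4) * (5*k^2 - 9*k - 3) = -15*k^5 + 17*k^4 + 32*k^3 + 17*k^2 - 39*k - 12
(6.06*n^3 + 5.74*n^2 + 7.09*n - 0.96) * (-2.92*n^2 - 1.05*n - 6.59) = -17.6952*n^5 - 23.1238*n^4 - 66.6652*n^3 - 42.4679*n^2 - 45.7151*n + 6.3264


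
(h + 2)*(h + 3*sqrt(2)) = h^2 + 2*h + 3*sqrt(2)*h + 6*sqrt(2)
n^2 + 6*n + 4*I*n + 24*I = (n + 6)*(n + 4*I)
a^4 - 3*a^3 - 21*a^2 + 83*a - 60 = (a - 4)*(a - 3)*(a - 1)*(a + 5)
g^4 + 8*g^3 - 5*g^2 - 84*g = g*(g - 3)*(g + 4)*(g + 7)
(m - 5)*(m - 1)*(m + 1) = m^3 - 5*m^2 - m + 5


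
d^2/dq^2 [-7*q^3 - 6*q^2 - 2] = -42*q - 12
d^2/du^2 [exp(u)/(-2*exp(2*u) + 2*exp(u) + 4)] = (2*(2*exp(u) - 1)^2*exp(2*u) + (8*exp(u) - 3)*(-exp(2*u) + exp(u) + 2)*exp(u) + (-exp(2*u) + exp(u) + 2)^2)*exp(u)/(2*(-exp(2*u) + exp(u) + 2)^3)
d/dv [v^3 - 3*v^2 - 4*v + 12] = 3*v^2 - 6*v - 4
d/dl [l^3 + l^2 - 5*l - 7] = 3*l^2 + 2*l - 5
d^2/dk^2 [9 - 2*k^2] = -4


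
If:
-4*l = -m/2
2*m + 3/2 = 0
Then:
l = -3/32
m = -3/4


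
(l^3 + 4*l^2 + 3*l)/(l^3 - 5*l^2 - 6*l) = (l + 3)/(l - 6)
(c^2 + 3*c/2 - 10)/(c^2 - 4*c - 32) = (c - 5/2)/(c - 8)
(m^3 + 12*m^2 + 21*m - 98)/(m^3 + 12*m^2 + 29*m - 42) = (m^2 + 5*m - 14)/(m^2 + 5*m - 6)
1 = 1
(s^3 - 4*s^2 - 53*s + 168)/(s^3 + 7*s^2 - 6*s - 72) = (s^2 - s - 56)/(s^2 + 10*s + 24)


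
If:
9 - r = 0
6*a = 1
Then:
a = 1/6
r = 9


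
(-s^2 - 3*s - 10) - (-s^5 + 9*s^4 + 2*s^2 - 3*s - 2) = s^5 - 9*s^4 - 3*s^2 - 8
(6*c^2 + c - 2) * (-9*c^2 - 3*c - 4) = -54*c^4 - 27*c^3 - 9*c^2 + 2*c + 8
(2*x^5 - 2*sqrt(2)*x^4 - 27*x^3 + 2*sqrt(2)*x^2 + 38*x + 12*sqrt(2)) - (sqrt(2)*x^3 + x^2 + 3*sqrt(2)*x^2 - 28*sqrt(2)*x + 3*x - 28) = 2*x^5 - 2*sqrt(2)*x^4 - 27*x^3 - sqrt(2)*x^3 - sqrt(2)*x^2 - x^2 + 35*x + 28*sqrt(2)*x + 12*sqrt(2) + 28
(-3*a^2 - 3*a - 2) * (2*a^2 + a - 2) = -6*a^4 - 9*a^3 - a^2 + 4*a + 4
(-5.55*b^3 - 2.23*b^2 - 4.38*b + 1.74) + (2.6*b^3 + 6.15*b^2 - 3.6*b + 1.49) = -2.95*b^3 + 3.92*b^2 - 7.98*b + 3.23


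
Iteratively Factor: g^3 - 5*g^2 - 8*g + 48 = (g - 4)*(g^2 - g - 12) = (g - 4)*(g + 3)*(g - 4)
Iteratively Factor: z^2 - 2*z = (z - 2)*(z)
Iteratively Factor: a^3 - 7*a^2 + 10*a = (a - 2)*(a^2 - 5*a) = (a - 5)*(a - 2)*(a)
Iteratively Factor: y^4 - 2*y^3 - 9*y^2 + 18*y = (y)*(y^3 - 2*y^2 - 9*y + 18) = y*(y - 3)*(y^2 + y - 6) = y*(y - 3)*(y - 2)*(y + 3)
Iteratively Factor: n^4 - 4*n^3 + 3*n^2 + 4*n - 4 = (n - 1)*(n^3 - 3*n^2 + 4) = (n - 1)*(n + 1)*(n^2 - 4*n + 4) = (n - 2)*(n - 1)*(n + 1)*(n - 2)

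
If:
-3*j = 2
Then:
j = -2/3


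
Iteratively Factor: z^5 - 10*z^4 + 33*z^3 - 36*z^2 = (z - 3)*(z^4 - 7*z^3 + 12*z^2) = (z - 4)*(z - 3)*(z^3 - 3*z^2) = z*(z - 4)*(z - 3)*(z^2 - 3*z) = z^2*(z - 4)*(z - 3)*(z - 3)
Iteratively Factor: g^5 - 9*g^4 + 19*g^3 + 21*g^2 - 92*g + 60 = (g + 2)*(g^4 - 11*g^3 + 41*g^2 - 61*g + 30) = (g - 2)*(g + 2)*(g^3 - 9*g^2 + 23*g - 15) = (g - 5)*(g - 2)*(g + 2)*(g^2 - 4*g + 3) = (g - 5)*(g - 3)*(g - 2)*(g + 2)*(g - 1)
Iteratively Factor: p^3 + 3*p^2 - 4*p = (p)*(p^2 + 3*p - 4) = p*(p - 1)*(p + 4)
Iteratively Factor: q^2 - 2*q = (q - 2)*(q)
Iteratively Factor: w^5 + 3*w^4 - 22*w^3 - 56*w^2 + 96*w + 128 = (w - 2)*(w^4 + 5*w^3 - 12*w^2 - 80*w - 64) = (w - 2)*(w + 1)*(w^3 + 4*w^2 - 16*w - 64) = (w - 2)*(w + 1)*(w + 4)*(w^2 - 16) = (w - 2)*(w + 1)*(w + 4)^2*(w - 4)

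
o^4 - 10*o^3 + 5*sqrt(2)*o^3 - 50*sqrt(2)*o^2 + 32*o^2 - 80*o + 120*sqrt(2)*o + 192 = (o - 6)*(o - 4)*(o + sqrt(2))*(o + 4*sqrt(2))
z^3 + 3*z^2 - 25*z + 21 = (z - 3)*(z - 1)*(z + 7)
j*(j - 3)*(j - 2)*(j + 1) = j^4 - 4*j^3 + j^2 + 6*j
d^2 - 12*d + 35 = (d - 7)*(d - 5)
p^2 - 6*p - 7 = (p - 7)*(p + 1)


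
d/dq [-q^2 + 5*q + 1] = 5 - 2*q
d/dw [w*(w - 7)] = 2*w - 7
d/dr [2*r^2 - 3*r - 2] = 4*r - 3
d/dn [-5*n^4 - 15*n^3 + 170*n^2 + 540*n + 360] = -20*n^3 - 45*n^2 + 340*n + 540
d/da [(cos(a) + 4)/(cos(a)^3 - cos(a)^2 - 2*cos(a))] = (-13*cos(a) + 11*cos(2*a) + cos(3*a) - 5)*sin(a)/(2*(sin(a)^2 + cos(a) + 1)^2*cos(a)^2)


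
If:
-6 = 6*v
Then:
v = -1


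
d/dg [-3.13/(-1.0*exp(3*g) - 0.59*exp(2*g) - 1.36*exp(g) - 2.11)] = (-9.39*exp(2*g) - 3.6934*exp(g) - 4.2568)*exp(g)/(1.0*exp(3*g) + 0.59*exp(2*g) + 1.36*exp(g) + 2.11)^2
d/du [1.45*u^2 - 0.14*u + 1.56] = 2.9*u - 0.14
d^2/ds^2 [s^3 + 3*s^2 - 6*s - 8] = 6*s + 6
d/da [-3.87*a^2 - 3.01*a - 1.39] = -7.74*a - 3.01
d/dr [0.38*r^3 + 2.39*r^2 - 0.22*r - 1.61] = 1.14*r^2 + 4.78*r - 0.22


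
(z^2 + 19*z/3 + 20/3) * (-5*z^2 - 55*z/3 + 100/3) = -5*z^4 - 50*z^3 - 1045*z^2/9 + 800*z/9 + 2000/9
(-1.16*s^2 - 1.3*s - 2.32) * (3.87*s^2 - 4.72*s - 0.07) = -4.4892*s^4 + 0.444199999999999*s^3 - 2.7612*s^2 + 11.0414*s + 0.1624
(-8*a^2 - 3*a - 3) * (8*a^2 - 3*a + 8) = -64*a^4 - 79*a^2 - 15*a - 24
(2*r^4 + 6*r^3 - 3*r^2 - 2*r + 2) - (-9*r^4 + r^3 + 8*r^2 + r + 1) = 11*r^4 + 5*r^3 - 11*r^2 - 3*r + 1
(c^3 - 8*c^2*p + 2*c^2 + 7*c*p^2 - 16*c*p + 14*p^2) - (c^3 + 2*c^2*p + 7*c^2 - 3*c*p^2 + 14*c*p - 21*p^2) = -10*c^2*p - 5*c^2 + 10*c*p^2 - 30*c*p + 35*p^2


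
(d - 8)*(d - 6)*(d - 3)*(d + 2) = d^4 - 15*d^3 + 56*d^2 + 36*d - 288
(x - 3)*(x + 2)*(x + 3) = x^3 + 2*x^2 - 9*x - 18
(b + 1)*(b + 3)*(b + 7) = b^3 + 11*b^2 + 31*b + 21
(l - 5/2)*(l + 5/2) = l^2 - 25/4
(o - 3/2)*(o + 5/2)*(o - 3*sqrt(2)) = o^3 - 3*sqrt(2)*o^2 + o^2 - 3*sqrt(2)*o - 15*o/4 + 45*sqrt(2)/4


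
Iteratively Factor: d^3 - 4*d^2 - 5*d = (d - 5)*(d^2 + d) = (d - 5)*(d + 1)*(d)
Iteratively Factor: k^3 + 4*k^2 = (k)*(k^2 + 4*k) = k^2*(k + 4)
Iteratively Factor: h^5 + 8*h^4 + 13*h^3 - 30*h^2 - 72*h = (h + 3)*(h^4 + 5*h^3 - 2*h^2 - 24*h) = (h + 3)*(h + 4)*(h^3 + h^2 - 6*h) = (h - 2)*(h + 3)*(h + 4)*(h^2 + 3*h) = (h - 2)*(h + 3)^2*(h + 4)*(h)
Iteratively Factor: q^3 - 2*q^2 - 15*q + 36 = (q - 3)*(q^2 + q - 12) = (q - 3)^2*(q + 4)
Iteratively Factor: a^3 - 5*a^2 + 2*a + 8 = (a + 1)*(a^2 - 6*a + 8) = (a - 4)*(a + 1)*(a - 2)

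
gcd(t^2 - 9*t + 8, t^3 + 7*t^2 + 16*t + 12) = 1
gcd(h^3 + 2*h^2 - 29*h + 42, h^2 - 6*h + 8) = h - 2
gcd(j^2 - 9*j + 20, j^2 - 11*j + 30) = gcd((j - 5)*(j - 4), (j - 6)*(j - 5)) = j - 5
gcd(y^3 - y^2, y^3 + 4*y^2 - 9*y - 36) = 1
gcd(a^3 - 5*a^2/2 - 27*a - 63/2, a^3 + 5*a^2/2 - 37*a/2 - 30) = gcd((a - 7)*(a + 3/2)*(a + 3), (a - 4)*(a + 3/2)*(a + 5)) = a + 3/2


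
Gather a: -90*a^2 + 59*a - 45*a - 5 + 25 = -90*a^2 + 14*a + 20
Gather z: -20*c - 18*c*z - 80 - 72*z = -20*c + z*(-18*c - 72) - 80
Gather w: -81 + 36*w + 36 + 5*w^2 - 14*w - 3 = 5*w^2 + 22*w - 48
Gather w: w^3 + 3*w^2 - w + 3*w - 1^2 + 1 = w^3 + 3*w^2 + 2*w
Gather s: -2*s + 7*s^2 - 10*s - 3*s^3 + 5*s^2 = -3*s^3 + 12*s^2 - 12*s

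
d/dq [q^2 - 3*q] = 2*q - 3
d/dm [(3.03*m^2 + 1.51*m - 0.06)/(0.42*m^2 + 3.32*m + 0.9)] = (9.4254*m^2 + 5.5044*m + 1.5582)/(0.1764*m^4 + 2.7888*m^3 + 11.7784*m^2 + 5.976*m + 0.81)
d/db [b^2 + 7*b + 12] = 2*b + 7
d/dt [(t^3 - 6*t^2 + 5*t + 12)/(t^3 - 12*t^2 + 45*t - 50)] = 2*(-3*t^3 + 25*t^2 - 73*t + 79)/(t^5 - 19*t^4 + 139*t^3 - 485*t^2 + 800*t - 500)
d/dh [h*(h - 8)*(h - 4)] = 3*h^2 - 24*h + 32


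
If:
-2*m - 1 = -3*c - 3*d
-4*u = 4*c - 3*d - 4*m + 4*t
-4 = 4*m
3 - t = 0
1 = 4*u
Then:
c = -18/7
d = 47/21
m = -1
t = 3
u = 1/4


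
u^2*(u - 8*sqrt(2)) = u^3 - 8*sqrt(2)*u^2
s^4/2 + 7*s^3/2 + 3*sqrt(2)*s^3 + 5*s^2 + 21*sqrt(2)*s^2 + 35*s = s*(s/2 + sqrt(2)/2)*(s + 7)*(s + 5*sqrt(2))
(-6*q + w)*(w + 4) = -6*q*w - 24*q + w^2 + 4*w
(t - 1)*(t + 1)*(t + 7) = t^3 + 7*t^2 - t - 7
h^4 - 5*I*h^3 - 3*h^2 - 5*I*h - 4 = (h - 4*I)*(h - I)^2*(h + I)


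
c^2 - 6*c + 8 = (c - 4)*(c - 2)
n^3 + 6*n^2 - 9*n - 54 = (n - 3)*(n + 3)*(n + 6)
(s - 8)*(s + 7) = s^2 - s - 56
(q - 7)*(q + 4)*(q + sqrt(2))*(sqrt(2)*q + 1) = sqrt(2)*q^4 - 3*sqrt(2)*q^3 + 3*q^3 - 27*sqrt(2)*q^2 - 9*q^2 - 84*q - 3*sqrt(2)*q - 28*sqrt(2)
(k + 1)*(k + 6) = k^2 + 7*k + 6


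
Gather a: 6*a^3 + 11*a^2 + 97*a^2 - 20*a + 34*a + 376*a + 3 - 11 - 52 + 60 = 6*a^3 + 108*a^2 + 390*a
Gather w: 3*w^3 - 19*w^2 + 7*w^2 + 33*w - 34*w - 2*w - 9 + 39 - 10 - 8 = 3*w^3 - 12*w^2 - 3*w + 12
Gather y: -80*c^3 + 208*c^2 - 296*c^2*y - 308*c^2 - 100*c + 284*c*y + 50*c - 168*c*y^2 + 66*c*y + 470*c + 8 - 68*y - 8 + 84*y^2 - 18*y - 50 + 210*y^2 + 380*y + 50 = -80*c^3 - 100*c^2 + 420*c + y^2*(294 - 168*c) + y*(-296*c^2 + 350*c + 294)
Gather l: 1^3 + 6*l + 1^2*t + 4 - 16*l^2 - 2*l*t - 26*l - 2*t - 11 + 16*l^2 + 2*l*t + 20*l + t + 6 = 0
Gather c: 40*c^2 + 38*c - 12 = 40*c^2 + 38*c - 12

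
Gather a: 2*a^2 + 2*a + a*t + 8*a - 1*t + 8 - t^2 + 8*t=2*a^2 + a*(t + 10) - t^2 + 7*t + 8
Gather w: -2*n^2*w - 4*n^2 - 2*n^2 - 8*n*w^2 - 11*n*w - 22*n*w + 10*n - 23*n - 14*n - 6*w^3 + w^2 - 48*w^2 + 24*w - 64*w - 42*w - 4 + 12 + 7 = -6*n^2 - 27*n - 6*w^3 + w^2*(-8*n - 47) + w*(-2*n^2 - 33*n - 82) + 15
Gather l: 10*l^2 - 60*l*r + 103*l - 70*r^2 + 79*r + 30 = 10*l^2 + l*(103 - 60*r) - 70*r^2 + 79*r + 30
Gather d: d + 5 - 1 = d + 4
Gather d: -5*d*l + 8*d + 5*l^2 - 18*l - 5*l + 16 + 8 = d*(8 - 5*l) + 5*l^2 - 23*l + 24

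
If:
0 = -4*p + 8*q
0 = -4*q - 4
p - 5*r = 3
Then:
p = -2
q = -1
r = -1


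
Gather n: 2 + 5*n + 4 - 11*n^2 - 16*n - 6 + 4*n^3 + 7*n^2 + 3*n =4*n^3 - 4*n^2 - 8*n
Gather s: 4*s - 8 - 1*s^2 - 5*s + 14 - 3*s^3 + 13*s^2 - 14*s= -3*s^3 + 12*s^2 - 15*s + 6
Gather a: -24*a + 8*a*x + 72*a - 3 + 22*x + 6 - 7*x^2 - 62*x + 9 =a*(8*x + 48) - 7*x^2 - 40*x + 12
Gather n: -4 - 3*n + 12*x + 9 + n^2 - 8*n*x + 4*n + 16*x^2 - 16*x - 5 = n^2 + n*(1 - 8*x) + 16*x^2 - 4*x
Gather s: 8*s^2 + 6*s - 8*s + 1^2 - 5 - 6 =8*s^2 - 2*s - 10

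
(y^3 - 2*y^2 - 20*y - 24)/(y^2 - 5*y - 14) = (y^2 - 4*y - 12)/(y - 7)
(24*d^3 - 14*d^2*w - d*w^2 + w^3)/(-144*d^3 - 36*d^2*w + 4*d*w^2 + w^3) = (6*d^2 - 5*d*w + w^2)/(-36*d^2 + w^2)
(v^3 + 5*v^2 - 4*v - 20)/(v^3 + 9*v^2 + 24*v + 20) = (v - 2)/(v + 2)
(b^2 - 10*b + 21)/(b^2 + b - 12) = (b - 7)/(b + 4)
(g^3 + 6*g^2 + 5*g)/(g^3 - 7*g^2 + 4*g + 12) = g*(g + 5)/(g^2 - 8*g + 12)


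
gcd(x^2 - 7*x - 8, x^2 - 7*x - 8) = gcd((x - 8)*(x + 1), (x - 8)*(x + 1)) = x^2 - 7*x - 8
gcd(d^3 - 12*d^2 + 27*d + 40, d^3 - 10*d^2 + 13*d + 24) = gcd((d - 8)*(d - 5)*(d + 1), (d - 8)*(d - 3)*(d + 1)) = d^2 - 7*d - 8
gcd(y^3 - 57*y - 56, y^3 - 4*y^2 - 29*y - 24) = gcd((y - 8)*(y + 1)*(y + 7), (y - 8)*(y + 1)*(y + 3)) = y^2 - 7*y - 8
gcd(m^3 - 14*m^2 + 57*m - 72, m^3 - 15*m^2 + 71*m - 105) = m - 3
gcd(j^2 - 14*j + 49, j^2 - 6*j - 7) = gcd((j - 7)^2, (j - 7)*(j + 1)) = j - 7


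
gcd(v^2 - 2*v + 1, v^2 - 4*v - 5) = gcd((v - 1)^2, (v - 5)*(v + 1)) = 1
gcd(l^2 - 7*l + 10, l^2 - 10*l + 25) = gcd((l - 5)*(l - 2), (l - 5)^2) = l - 5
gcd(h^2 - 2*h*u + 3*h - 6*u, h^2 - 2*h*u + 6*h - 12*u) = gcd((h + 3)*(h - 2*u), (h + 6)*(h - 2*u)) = -h + 2*u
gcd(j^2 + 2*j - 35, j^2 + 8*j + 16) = 1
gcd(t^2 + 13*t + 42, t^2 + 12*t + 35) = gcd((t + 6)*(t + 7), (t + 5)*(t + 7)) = t + 7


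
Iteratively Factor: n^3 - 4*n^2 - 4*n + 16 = (n - 2)*(n^2 - 2*n - 8) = (n - 2)*(n + 2)*(n - 4)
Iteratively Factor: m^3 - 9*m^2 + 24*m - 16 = (m - 4)*(m^2 - 5*m + 4) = (m - 4)*(m - 1)*(m - 4)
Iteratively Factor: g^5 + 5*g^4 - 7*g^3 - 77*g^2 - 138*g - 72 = (g + 3)*(g^4 + 2*g^3 - 13*g^2 - 38*g - 24) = (g - 4)*(g + 3)*(g^3 + 6*g^2 + 11*g + 6) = (g - 4)*(g + 1)*(g + 3)*(g^2 + 5*g + 6) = (g - 4)*(g + 1)*(g + 3)^2*(g + 2)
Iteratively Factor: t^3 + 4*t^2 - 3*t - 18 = (t + 3)*(t^2 + t - 6) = (t - 2)*(t + 3)*(t + 3)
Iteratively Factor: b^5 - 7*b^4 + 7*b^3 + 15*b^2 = (b)*(b^4 - 7*b^3 + 7*b^2 + 15*b) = b*(b - 3)*(b^3 - 4*b^2 - 5*b) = b*(b - 5)*(b - 3)*(b^2 + b) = b*(b - 5)*(b - 3)*(b + 1)*(b)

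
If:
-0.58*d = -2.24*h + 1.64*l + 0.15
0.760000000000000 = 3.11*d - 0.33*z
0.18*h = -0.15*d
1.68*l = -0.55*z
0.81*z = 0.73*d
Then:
No Solution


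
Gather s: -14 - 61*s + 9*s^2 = 9*s^2 - 61*s - 14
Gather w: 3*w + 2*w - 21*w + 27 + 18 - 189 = -16*w - 144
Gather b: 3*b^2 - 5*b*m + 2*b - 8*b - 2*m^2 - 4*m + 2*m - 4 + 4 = 3*b^2 + b*(-5*m - 6) - 2*m^2 - 2*m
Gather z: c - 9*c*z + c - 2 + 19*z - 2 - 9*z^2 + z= 2*c - 9*z^2 + z*(20 - 9*c) - 4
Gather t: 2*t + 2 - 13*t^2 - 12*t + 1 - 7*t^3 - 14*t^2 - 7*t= -7*t^3 - 27*t^2 - 17*t + 3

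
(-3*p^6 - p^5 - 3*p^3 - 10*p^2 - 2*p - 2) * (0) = 0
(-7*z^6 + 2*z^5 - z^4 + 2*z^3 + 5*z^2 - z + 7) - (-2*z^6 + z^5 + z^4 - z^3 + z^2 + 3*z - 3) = -5*z^6 + z^5 - 2*z^4 + 3*z^3 + 4*z^2 - 4*z + 10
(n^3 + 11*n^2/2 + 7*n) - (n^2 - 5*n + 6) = n^3 + 9*n^2/2 + 12*n - 6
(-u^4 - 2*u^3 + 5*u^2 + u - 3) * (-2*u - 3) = 2*u^5 + 7*u^4 - 4*u^3 - 17*u^2 + 3*u + 9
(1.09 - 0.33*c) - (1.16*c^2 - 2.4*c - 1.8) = -1.16*c^2 + 2.07*c + 2.89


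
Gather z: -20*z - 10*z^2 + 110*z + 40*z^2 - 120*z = 30*z^2 - 30*z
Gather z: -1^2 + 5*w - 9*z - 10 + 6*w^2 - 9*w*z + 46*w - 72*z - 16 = 6*w^2 + 51*w + z*(-9*w - 81) - 27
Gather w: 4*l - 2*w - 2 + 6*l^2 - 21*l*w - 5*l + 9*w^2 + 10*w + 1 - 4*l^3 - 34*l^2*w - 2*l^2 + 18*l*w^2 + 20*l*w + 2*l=-4*l^3 + 4*l^2 + l + w^2*(18*l + 9) + w*(-34*l^2 - l + 8) - 1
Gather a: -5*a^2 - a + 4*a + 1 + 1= -5*a^2 + 3*a + 2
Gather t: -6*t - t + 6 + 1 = 7 - 7*t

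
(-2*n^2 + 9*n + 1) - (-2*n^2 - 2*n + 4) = 11*n - 3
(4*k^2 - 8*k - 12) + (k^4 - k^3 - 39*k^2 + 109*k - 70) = k^4 - k^3 - 35*k^2 + 101*k - 82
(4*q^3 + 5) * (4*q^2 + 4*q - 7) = 16*q^5 + 16*q^4 - 28*q^3 + 20*q^2 + 20*q - 35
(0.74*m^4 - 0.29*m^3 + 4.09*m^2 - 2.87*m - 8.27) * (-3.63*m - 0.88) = -2.6862*m^5 + 0.4015*m^4 - 14.5915*m^3 + 6.8189*m^2 + 32.5457*m + 7.2776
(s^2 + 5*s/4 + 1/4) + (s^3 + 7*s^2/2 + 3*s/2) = s^3 + 9*s^2/2 + 11*s/4 + 1/4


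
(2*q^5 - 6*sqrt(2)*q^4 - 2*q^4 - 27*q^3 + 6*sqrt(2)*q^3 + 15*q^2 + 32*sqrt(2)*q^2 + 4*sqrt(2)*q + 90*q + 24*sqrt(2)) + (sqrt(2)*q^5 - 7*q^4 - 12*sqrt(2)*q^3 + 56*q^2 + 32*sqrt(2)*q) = sqrt(2)*q^5 + 2*q^5 - 9*q^4 - 6*sqrt(2)*q^4 - 27*q^3 - 6*sqrt(2)*q^3 + 32*sqrt(2)*q^2 + 71*q^2 + 36*sqrt(2)*q + 90*q + 24*sqrt(2)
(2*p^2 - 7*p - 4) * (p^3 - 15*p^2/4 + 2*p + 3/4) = 2*p^5 - 29*p^4/2 + 105*p^3/4 + 5*p^2/2 - 53*p/4 - 3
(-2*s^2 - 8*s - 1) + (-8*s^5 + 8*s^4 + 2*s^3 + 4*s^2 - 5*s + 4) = -8*s^5 + 8*s^4 + 2*s^3 + 2*s^2 - 13*s + 3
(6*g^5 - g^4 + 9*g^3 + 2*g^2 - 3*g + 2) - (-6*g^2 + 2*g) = 6*g^5 - g^4 + 9*g^3 + 8*g^2 - 5*g + 2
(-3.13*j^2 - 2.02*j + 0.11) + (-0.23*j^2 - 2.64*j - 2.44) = -3.36*j^2 - 4.66*j - 2.33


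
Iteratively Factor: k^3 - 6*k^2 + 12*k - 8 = (k - 2)*(k^2 - 4*k + 4) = (k - 2)^2*(k - 2)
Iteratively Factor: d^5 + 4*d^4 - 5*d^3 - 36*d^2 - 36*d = (d + 2)*(d^4 + 2*d^3 - 9*d^2 - 18*d) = (d + 2)^2*(d^3 - 9*d) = d*(d + 2)^2*(d^2 - 9) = d*(d - 3)*(d + 2)^2*(d + 3)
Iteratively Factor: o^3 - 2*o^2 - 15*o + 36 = (o - 3)*(o^2 + o - 12) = (o - 3)*(o + 4)*(o - 3)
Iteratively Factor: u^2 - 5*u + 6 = (u - 2)*(u - 3)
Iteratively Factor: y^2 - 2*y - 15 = (y - 5)*(y + 3)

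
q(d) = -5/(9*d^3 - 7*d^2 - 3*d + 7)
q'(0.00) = -0.31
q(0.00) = -0.71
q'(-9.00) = 0.00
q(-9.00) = 0.00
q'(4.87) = 0.00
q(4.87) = -0.01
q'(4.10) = 0.01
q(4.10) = -0.01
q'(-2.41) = 0.04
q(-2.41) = 0.03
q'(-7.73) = 0.00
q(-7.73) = 0.00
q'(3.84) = 0.01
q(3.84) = -0.01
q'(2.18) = 0.13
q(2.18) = -0.08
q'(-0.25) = 0.21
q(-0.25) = -0.70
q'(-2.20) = 0.06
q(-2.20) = 0.04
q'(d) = -5*(-27*d^2 + 14*d + 3)/(9*d^3 - 7*d^2 - 3*d + 7)^2 = 5*(27*d^2 - 14*d - 3)/(9*d^3 - 7*d^2 - 3*d + 7)^2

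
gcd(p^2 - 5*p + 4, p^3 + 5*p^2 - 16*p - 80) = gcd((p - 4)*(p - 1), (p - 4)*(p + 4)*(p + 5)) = p - 4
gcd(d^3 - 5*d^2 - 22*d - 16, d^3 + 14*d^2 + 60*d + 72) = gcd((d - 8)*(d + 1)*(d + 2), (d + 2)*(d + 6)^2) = d + 2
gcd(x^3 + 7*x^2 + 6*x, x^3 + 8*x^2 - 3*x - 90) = x + 6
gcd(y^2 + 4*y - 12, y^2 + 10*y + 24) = y + 6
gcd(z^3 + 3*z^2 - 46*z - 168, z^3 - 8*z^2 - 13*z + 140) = z^2 - 3*z - 28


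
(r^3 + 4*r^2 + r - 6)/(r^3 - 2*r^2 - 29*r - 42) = (r - 1)/(r - 7)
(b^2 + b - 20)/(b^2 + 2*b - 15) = (b - 4)/(b - 3)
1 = 1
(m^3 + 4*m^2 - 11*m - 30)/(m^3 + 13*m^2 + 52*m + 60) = (m - 3)/(m + 6)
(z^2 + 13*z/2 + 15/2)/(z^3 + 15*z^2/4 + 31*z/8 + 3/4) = 4*(z + 5)/(4*z^2 + 9*z + 2)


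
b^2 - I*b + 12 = (b - 4*I)*(b + 3*I)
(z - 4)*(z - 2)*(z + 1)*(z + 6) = z^4 + z^3 - 28*z^2 + 20*z + 48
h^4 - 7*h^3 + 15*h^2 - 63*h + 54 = (h - 6)*(h - 1)*(h - 3*I)*(h + 3*I)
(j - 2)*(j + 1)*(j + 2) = j^3 + j^2 - 4*j - 4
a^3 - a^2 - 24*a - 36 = (a - 6)*(a + 2)*(a + 3)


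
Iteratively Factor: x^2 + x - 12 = (x - 3)*(x + 4)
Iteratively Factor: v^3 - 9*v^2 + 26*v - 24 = (v - 3)*(v^2 - 6*v + 8) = (v - 3)*(v - 2)*(v - 4)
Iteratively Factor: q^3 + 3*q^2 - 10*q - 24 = (q + 4)*(q^2 - q - 6) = (q - 3)*(q + 4)*(q + 2)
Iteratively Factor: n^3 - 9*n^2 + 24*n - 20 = (n - 2)*(n^2 - 7*n + 10) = (n - 2)^2*(n - 5)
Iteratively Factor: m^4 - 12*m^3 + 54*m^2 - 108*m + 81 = (m - 3)*(m^3 - 9*m^2 + 27*m - 27) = (m - 3)^2*(m^2 - 6*m + 9) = (m - 3)^3*(m - 3)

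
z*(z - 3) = z^2 - 3*z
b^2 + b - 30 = (b - 5)*(b + 6)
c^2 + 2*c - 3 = (c - 1)*(c + 3)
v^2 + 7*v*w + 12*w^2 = (v + 3*w)*(v + 4*w)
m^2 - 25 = (m - 5)*(m + 5)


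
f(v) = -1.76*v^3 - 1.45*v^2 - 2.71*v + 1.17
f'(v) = -5.28*v^2 - 2.9*v - 2.71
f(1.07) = -5.55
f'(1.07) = -11.86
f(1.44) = -10.99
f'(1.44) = -17.83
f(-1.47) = 7.61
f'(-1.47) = -9.86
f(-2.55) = 27.84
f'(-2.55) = -29.65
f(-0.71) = 2.99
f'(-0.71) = -3.31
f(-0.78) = 3.24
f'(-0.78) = -3.66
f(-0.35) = 2.02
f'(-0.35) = -2.34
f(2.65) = -48.95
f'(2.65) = -47.47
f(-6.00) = 345.39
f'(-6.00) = -175.39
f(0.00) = 1.17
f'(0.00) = -2.71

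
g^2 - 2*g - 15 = (g - 5)*(g + 3)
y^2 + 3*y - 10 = (y - 2)*(y + 5)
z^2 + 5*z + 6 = (z + 2)*(z + 3)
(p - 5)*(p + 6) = p^2 + p - 30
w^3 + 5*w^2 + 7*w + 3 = (w + 1)^2*(w + 3)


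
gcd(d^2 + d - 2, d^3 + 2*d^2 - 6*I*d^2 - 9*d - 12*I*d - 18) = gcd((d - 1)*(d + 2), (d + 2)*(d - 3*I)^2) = d + 2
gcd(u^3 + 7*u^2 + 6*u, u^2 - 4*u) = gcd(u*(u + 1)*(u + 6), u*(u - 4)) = u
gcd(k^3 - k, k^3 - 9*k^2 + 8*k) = k^2 - k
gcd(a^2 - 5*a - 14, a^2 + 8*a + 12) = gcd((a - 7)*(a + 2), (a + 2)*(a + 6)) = a + 2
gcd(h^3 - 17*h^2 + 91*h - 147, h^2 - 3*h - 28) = h - 7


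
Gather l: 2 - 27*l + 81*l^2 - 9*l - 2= 81*l^2 - 36*l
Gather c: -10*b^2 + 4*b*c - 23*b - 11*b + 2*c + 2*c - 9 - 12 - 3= -10*b^2 - 34*b + c*(4*b + 4) - 24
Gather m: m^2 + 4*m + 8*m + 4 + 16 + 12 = m^2 + 12*m + 32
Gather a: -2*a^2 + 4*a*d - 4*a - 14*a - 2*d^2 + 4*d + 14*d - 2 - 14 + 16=-2*a^2 + a*(4*d - 18) - 2*d^2 + 18*d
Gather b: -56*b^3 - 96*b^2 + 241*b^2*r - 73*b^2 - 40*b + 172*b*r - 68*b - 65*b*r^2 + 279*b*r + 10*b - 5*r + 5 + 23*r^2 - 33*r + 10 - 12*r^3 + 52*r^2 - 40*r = -56*b^3 + b^2*(241*r - 169) + b*(-65*r^2 + 451*r - 98) - 12*r^3 + 75*r^2 - 78*r + 15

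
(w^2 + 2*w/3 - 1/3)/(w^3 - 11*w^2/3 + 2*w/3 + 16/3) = (3*w - 1)/(3*w^2 - 14*w + 16)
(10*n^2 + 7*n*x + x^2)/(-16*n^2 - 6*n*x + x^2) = (5*n + x)/(-8*n + x)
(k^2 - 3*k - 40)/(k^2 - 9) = (k^2 - 3*k - 40)/(k^2 - 9)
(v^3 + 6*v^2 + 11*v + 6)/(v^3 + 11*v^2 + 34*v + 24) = (v^2 + 5*v + 6)/(v^2 + 10*v + 24)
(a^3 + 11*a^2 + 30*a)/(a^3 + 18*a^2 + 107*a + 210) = a/(a + 7)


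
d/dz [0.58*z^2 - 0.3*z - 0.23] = 1.16*z - 0.3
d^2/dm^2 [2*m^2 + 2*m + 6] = 4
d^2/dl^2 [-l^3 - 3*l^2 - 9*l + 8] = -6*l - 6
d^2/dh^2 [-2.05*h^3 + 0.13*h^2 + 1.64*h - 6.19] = 0.26 - 12.3*h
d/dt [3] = 0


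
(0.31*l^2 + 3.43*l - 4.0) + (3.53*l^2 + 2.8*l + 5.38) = 3.84*l^2 + 6.23*l + 1.38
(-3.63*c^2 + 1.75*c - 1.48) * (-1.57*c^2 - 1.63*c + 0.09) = 5.6991*c^4 + 3.1694*c^3 - 0.8556*c^2 + 2.5699*c - 0.1332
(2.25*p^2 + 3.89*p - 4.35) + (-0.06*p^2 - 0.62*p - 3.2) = 2.19*p^2 + 3.27*p - 7.55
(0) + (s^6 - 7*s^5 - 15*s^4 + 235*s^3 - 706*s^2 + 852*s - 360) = s^6 - 7*s^5 - 15*s^4 + 235*s^3 - 706*s^2 + 852*s - 360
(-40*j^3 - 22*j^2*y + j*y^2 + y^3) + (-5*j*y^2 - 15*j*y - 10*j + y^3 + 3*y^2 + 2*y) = -40*j^3 - 22*j^2*y - 4*j*y^2 - 15*j*y - 10*j + 2*y^3 + 3*y^2 + 2*y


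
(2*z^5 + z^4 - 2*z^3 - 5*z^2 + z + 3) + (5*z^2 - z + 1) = 2*z^5 + z^4 - 2*z^3 + 4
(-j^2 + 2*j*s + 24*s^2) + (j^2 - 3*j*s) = -j*s + 24*s^2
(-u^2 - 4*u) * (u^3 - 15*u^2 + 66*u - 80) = -u^5 + 11*u^4 - 6*u^3 - 184*u^2 + 320*u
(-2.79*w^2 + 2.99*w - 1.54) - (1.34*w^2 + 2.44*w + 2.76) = -4.13*w^2 + 0.55*w - 4.3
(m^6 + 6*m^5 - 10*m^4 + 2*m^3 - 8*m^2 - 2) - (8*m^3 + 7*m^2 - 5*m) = m^6 + 6*m^5 - 10*m^4 - 6*m^3 - 15*m^2 + 5*m - 2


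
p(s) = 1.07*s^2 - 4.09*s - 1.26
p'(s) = 2.14*s - 4.09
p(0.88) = -4.03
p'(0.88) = -2.21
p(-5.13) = 47.88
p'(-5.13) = -15.07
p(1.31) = -4.78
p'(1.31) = -1.29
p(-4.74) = 42.17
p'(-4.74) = -14.23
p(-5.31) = 50.63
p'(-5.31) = -15.45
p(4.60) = 2.57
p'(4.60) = 5.75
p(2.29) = -5.01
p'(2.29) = 0.81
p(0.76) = -3.75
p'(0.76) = -2.46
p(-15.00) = 300.84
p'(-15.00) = -36.19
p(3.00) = -3.90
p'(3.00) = 2.33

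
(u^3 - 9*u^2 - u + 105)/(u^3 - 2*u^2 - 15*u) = (u - 7)/u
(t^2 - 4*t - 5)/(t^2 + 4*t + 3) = (t - 5)/(t + 3)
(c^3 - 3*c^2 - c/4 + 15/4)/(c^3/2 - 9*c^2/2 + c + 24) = (4*c^3 - 12*c^2 - c + 15)/(2*(c^3 - 9*c^2 + 2*c + 48))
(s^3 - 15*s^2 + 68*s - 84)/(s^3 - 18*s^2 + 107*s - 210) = (s - 2)/(s - 5)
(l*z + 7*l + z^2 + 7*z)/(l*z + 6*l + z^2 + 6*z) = (z + 7)/(z + 6)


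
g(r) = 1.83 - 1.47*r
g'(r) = -1.47000000000000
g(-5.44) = 9.83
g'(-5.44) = -1.47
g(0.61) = 0.93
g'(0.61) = -1.47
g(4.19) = -4.33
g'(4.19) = -1.47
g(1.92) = -0.99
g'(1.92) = -1.47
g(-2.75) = 5.87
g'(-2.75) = -1.47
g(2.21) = -1.42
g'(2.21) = -1.47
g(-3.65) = 7.20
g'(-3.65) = -1.47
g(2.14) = -1.32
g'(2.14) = -1.47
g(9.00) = -11.40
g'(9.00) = -1.47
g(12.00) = -15.81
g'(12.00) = -1.47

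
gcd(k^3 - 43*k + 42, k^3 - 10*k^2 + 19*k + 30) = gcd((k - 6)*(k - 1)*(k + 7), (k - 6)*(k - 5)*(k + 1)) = k - 6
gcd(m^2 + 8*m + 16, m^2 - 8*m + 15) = 1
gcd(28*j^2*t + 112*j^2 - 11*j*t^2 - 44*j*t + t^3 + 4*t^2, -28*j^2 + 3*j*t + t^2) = -4*j + t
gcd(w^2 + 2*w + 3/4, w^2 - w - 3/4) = w + 1/2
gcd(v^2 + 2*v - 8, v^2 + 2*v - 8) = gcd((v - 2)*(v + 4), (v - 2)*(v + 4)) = v^2 + 2*v - 8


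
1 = 1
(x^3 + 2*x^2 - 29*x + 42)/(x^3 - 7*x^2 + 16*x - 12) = (x + 7)/(x - 2)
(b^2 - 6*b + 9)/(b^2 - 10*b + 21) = (b - 3)/(b - 7)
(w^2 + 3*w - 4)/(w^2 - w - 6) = (-w^2 - 3*w + 4)/(-w^2 + w + 6)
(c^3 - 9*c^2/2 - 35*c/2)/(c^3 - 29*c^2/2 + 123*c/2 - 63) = c*(2*c + 5)/(2*c^2 - 15*c + 18)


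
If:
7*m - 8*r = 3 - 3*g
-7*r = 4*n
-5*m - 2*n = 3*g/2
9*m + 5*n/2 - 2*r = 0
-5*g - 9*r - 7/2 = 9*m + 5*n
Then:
No Solution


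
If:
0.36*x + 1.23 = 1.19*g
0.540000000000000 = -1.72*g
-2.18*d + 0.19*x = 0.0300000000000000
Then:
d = -0.40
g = -0.31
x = -4.45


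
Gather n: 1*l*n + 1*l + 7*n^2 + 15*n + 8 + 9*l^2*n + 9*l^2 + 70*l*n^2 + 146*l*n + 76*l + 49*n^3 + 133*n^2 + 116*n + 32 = 9*l^2 + 77*l + 49*n^3 + n^2*(70*l + 140) + n*(9*l^2 + 147*l + 131) + 40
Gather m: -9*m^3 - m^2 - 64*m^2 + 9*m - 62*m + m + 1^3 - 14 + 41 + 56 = -9*m^3 - 65*m^2 - 52*m + 84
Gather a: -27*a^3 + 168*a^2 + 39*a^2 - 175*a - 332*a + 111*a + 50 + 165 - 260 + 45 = -27*a^3 + 207*a^2 - 396*a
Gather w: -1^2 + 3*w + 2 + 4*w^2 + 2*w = 4*w^2 + 5*w + 1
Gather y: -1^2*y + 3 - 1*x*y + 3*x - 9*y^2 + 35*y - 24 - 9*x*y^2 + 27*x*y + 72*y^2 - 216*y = 3*x + y^2*(63 - 9*x) + y*(26*x - 182) - 21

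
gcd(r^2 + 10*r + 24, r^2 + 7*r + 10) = 1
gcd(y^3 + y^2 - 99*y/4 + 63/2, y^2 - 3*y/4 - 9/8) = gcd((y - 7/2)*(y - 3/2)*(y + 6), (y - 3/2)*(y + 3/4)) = y - 3/2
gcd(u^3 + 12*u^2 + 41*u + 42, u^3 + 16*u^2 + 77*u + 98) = u^2 + 9*u + 14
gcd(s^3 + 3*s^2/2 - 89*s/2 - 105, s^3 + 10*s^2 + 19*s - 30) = s + 6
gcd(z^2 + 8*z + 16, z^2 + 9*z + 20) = z + 4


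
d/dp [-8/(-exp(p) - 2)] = -8*exp(p)/(exp(p) + 2)^2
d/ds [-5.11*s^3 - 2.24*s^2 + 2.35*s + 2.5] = -15.33*s^2 - 4.48*s + 2.35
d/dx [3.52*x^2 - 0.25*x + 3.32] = 7.04*x - 0.25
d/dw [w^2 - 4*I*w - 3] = 2*w - 4*I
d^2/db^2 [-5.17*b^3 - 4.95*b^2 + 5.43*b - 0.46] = -31.02*b - 9.9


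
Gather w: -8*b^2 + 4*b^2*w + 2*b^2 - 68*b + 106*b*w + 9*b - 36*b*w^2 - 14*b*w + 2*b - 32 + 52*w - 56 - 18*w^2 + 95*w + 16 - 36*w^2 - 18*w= -6*b^2 - 57*b + w^2*(-36*b - 54) + w*(4*b^2 + 92*b + 129) - 72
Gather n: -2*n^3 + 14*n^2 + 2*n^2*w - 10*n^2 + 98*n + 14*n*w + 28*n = -2*n^3 + n^2*(2*w + 4) + n*(14*w + 126)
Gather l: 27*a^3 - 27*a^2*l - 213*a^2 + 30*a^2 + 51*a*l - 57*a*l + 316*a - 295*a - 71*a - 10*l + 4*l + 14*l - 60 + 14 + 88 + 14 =27*a^3 - 183*a^2 - 50*a + l*(-27*a^2 - 6*a + 8) + 56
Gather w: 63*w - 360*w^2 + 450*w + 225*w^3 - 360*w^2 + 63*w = 225*w^3 - 720*w^2 + 576*w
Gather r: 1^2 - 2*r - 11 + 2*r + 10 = 0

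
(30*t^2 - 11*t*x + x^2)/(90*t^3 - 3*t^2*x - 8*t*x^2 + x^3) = 1/(3*t + x)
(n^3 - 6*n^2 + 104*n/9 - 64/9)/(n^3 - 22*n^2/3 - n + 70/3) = (9*n^2 - 36*n + 32)/(3*(3*n^2 - 16*n - 35))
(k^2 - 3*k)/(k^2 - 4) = k*(k - 3)/(k^2 - 4)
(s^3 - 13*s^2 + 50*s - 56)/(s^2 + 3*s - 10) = (s^2 - 11*s + 28)/(s + 5)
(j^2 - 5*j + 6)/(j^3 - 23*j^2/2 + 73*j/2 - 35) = 2*(j - 3)/(2*j^2 - 19*j + 35)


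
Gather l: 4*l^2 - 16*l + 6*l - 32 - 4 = 4*l^2 - 10*l - 36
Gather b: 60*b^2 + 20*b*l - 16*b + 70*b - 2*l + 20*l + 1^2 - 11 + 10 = 60*b^2 + b*(20*l + 54) + 18*l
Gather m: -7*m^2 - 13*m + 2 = -7*m^2 - 13*m + 2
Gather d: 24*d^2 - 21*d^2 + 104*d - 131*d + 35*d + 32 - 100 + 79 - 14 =3*d^2 + 8*d - 3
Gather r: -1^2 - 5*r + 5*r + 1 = 0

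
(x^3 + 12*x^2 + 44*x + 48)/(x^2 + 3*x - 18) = (x^2 + 6*x + 8)/(x - 3)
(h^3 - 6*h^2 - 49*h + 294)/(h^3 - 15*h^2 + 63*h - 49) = (h^2 + h - 42)/(h^2 - 8*h + 7)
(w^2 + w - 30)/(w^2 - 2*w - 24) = (-w^2 - w + 30)/(-w^2 + 2*w + 24)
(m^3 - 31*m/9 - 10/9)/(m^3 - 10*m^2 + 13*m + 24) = (9*m^3 - 31*m - 10)/(9*(m^3 - 10*m^2 + 13*m + 24))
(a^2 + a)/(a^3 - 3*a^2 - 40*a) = (a + 1)/(a^2 - 3*a - 40)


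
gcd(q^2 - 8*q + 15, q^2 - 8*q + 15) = q^2 - 8*q + 15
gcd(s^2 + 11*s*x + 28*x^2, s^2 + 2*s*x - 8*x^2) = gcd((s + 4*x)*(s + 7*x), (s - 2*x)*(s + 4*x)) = s + 4*x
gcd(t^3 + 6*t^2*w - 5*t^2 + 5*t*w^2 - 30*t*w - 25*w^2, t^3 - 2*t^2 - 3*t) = 1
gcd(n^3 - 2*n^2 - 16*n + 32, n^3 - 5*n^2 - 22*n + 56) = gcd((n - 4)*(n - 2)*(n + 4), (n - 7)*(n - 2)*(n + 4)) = n^2 + 2*n - 8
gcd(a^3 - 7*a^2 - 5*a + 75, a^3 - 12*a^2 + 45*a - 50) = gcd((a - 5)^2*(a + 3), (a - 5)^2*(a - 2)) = a^2 - 10*a + 25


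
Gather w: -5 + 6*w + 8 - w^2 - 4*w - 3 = -w^2 + 2*w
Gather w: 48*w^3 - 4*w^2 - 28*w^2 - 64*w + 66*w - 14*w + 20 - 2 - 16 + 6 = 48*w^3 - 32*w^2 - 12*w + 8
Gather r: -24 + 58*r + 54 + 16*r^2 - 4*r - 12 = 16*r^2 + 54*r + 18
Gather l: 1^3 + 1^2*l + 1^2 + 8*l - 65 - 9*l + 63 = 0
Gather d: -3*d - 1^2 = -3*d - 1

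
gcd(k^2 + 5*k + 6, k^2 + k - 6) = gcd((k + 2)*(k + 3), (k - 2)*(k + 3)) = k + 3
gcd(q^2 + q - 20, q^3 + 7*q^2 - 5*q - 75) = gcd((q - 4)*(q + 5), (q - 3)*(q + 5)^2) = q + 5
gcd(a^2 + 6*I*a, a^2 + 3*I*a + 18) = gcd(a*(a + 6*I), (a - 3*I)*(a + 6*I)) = a + 6*I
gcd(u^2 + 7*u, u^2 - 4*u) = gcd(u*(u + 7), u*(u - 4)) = u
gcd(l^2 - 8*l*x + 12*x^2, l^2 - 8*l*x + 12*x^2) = l^2 - 8*l*x + 12*x^2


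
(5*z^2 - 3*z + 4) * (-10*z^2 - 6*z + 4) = -50*z^4 - 2*z^2 - 36*z + 16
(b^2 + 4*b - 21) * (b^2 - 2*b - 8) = b^4 + 2*b^3 - 37*b^2 + 10*b + 168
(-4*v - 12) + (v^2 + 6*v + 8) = v^2 + 2*v - 4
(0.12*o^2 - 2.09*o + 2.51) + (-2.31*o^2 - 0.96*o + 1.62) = -2.19*o^2 - 3.05*o + 4.13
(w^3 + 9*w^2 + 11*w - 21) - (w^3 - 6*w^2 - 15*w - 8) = 15*w^2 + 26*w - 13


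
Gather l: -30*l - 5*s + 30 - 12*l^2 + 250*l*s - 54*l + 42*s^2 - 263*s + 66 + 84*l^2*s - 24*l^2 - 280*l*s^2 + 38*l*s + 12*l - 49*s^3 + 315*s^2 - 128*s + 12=l^2*(84*s - 36) + l*(-280*s^2 + 288*s - 72) - 49*s^3 + 357*s^2 - 396*s + 108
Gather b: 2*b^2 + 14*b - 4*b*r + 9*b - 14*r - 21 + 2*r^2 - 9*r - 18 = 2*b^2 + b*(23 - 4*r) + 2*r^2 - 23*r - 39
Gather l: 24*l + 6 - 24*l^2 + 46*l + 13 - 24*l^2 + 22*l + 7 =-48*l^2 + 92*l + 26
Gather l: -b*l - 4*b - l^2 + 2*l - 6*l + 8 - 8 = -4*b - l^2 + l*(-b - 4)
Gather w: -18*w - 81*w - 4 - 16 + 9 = -99*w - 11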